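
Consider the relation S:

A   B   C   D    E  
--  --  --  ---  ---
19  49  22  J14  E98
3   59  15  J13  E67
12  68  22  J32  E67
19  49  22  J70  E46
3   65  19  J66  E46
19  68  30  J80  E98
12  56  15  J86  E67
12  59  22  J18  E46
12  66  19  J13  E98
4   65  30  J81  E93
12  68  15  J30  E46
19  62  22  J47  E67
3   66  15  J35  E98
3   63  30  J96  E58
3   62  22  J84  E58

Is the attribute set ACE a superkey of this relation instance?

Yes

All 15 rows have distinct ACE values, so ACE → (all attributes) holds and ACE is a superkey.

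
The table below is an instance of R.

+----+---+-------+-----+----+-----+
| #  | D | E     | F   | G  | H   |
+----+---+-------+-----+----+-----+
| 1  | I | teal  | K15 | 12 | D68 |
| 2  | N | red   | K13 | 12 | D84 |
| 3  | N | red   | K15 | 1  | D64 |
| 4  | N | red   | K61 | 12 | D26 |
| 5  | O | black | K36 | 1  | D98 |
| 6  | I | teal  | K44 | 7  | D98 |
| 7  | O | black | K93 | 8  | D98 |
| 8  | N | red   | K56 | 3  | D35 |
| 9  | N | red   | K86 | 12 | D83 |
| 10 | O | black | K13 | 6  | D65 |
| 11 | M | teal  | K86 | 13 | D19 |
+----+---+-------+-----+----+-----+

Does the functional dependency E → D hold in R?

No

E=teal: rows 1, 6, 11 → D takes values {I, M} — violation
E=red: rows 2, 3, 4, 8, 9 → D = N, N, N, N, N ✓
E=black: rows 5, 7, 10 → D = O, O, O ✓
Two rows agree on E but differ on D, so E → D does not hold.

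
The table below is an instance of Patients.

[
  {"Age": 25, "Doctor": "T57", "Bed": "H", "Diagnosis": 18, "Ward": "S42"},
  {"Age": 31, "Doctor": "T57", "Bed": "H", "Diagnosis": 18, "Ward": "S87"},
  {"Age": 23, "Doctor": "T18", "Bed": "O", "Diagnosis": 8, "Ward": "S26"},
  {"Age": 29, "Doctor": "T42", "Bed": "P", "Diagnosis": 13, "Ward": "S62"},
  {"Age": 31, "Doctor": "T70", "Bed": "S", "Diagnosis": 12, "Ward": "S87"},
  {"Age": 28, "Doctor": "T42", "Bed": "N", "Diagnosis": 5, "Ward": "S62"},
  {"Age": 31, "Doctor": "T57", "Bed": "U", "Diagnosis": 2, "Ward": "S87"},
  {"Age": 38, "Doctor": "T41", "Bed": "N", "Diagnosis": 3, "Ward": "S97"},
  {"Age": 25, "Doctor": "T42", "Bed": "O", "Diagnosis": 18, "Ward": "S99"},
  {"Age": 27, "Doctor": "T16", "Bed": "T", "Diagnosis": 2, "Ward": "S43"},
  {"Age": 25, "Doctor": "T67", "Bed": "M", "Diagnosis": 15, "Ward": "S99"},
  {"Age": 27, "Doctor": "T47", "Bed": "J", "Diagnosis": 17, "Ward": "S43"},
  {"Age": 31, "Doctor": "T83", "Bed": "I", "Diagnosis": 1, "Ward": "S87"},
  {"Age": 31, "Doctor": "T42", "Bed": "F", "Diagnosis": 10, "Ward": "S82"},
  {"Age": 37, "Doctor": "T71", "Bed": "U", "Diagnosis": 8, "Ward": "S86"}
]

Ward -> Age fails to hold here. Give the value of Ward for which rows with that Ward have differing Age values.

Ward=S42: 1 row → Age = 25 ✓
Ward=S87: 4 rows → Age = 31, 31, 31, 31 ✓
Ward=S26: 1 row → Age = 23 ✓
Ward=S62: 2 rows → Age takes values {29, 28} — violation
Ward=S97: 1 row → Age = 38 ✓
Ward=S99: 2 rows → Age = 25, 25 ✓
Ward=S43: 2 rows → Age = 27, 27 ✓
Ward=S82: 1 row → Age = 31 ✓
Ward=S86: 1 row → Age = 37 ✓
The only Ward value with inconsistent Age is Ward=S62.

S62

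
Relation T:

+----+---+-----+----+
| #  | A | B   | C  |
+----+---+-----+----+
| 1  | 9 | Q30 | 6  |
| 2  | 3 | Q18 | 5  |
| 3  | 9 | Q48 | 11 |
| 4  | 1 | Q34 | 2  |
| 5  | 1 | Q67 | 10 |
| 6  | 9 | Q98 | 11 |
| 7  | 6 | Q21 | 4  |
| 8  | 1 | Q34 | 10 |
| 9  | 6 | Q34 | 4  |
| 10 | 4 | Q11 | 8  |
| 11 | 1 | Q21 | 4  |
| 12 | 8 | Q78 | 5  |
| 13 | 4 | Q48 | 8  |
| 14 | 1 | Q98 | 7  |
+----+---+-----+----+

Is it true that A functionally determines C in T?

A=9: rows 1, 3, 6 → C takes values {6, 11} — violation
A=3: row 2 → C = 5 ✓
A=1: rows 4, 5, 8, 11, 14 → C takes values {2, 10, 4, 7} — violation
A=6: rows 7, 9 → C = 4, 4 ✓
A=4: rows 10, 13 → C = 8, 8 ✓
A=8: row 12 → C = 5 ✓
Two rows agree on A but differ on C, so A → C does not hold.

No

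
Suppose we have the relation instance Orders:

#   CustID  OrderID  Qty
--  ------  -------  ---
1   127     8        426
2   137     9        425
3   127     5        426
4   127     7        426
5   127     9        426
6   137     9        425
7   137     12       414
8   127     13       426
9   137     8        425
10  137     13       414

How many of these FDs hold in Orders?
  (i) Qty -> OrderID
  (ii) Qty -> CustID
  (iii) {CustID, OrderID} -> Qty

2

(i) Qty -> OrderID: Qty=426: rows 1, 3, 4, 5, 8 → OrderID takes values {8, 5, 7, 9, 13} — violation; Qty=425: rows 2, 6, 9 → OrderID takes values {9, 8} — violation; Qty=414: rows 7, 10 → OrderID takes values {12, 13} — violation — fails.
(ii) Qty -> CustID: every LHS value maps to a single RHS value — holds.
(iii) {CustID, OrderID} -> Qty: every LHS value maps to a single RHS value — holds.
2 of the 3 dependencies hold.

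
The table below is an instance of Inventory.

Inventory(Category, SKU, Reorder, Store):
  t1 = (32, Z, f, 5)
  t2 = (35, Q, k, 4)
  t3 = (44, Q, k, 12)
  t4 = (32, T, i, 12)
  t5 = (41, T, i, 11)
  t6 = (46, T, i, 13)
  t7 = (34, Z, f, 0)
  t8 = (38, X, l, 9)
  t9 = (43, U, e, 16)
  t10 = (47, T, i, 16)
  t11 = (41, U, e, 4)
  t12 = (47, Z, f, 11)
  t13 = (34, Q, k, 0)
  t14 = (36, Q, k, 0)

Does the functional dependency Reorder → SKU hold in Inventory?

Yes

Reorder=f: rows 1, 7, 12 → SKU = Z, Z, Z ✓
Reorder=k: rows 2, 3, 13, 14 → SKU = Q, Q, Q, Q ✓
Reorder=i: rows 4, 5, 6, 10 → SKU = T, T, T, T ✓
Reorder=l: row 8 → SKU = X ✓
Reorder=e: rows 9, 11 → SKU = U, U ✓
Every Reorder value is associated with a single SKU value, so Reorder → SKU holds.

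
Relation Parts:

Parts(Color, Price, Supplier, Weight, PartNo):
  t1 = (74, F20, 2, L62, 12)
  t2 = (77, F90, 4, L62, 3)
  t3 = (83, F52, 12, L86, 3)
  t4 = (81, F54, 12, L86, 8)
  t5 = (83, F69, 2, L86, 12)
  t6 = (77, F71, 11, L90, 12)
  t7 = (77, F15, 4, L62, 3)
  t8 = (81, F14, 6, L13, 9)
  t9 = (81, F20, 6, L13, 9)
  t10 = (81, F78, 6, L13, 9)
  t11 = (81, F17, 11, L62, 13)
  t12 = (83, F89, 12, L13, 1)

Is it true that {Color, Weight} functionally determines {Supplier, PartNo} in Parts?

(Color=74, Weight=L62): row 1 → {Supplier,PartNo} = (2, 12) ✓
(Color=77, Weight=L62): rows 2, 7 → {Supplier,PartNo} = (4, 3), (4, 3) ✓
(Color=83, Weight=L86): rows 3, 5 → {Supplier,PartNo} takes values {(12, 3), (2, 12)} — violation
(Color=81, Weight=L86): row 4 → {Supplier,PartNo} = (12, 8) ✓
(Color=77, Weight=L90): row 6 → {Supplier,PartNo} = (11, 12) ✓
(Color=81, Weight=L13): rows 8, 9, 10 → {Supplier,PartNo} = (6, 9), (6, 9), (6, 9) ✓
(Color=81, Weight=L62): row 11 → {Supplier,PartNo} = (11, 13) ✓
(Color=83, Weight=L13): row 12 → {Supplier,PartNo} = (12, 1) ✓
Two rows agree on {Color, Weight} but differ on {Supplier, PartNo}, so {Color, Weight} → {Supplier, PartNo} does not hold.

No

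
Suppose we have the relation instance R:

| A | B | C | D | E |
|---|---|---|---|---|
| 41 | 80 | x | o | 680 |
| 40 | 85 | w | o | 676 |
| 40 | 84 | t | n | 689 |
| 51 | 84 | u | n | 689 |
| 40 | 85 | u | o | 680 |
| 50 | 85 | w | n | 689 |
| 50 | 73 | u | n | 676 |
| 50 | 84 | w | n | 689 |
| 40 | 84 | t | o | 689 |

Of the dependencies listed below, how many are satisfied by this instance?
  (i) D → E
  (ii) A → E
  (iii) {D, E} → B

(i) D → E: D=o: 4 rows → E takes values {680, 676, 689} — violation; D=n: 5 rows → E takes values {689, 676} — violation — fails.
(ii) A → E: A=40: 4 rows → E takes values {676, 689, 680} — violation; A=50: 3 rows → E takes values {689, 676} — violation — fails.
(iii) {D, E} → B: (D=o, E=680): 2 rows → B takes values {80, 85} — violation; (D=n, E=689): 4 rows → B takes values {84, 85} — violation — fails.
None of the 3 dependencies hold.

0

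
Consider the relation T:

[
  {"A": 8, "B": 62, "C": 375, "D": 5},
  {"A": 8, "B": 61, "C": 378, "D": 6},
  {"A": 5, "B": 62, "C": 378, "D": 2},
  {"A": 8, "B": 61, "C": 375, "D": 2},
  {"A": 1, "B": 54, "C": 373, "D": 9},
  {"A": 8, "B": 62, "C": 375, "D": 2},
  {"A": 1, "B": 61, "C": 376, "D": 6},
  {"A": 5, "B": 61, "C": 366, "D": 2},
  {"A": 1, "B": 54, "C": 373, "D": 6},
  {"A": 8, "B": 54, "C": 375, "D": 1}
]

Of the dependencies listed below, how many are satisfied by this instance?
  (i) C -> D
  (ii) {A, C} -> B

(i) C -> D: C=375: 4 rows → D takes values {5, 2, 1} — violation; C=378: 2 rows → D takes values {6, 2} — violation; C=373: 2 rows → D takes values {9, 6} — violation — fails.
(ii) {A, C} -> B: (A=8, C=375): 4 rows → B takes values {62, 61, 54} — violation — fails.
None of the 2 dependencies hold.

0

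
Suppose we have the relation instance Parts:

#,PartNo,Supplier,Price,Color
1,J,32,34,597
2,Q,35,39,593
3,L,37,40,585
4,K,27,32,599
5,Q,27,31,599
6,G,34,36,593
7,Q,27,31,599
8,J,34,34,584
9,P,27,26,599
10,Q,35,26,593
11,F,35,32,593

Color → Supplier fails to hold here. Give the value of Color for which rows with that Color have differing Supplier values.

593

Color=597: row 1 → Supplier = 32 ✓
Color=593: rows 2, 6, 10, 11 → Supplier takes values {35, 34} — violation
Color=585: row 3 → Supplier = 37 ✓
Color=599: rows 4, 5, 7, 9 → Supplier = 27, 27, 27, 27 ✓
Color=584: row 8 → Supplier = 34 ✓
The only Color value with inconsistent Supplier is Color=593.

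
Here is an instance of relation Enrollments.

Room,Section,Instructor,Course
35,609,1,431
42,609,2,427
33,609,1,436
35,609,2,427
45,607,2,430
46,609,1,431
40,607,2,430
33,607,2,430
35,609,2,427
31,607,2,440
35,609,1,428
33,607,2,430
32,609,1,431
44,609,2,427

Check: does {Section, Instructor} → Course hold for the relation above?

No

(Section=609, Instructor=1): 5 rows → Course takes values {431, 436, 428} — violation
(Section=609, Instructor=2): 4 rows → Course = 427, 427, 427, 427 ✓
(Section=607, Instructor=2): 5 rows → Course takes values {430, 440} — violation
Two rows agree on {Section, Instructor} but differ on Course, so {Section, Instructor} → Course does not hold.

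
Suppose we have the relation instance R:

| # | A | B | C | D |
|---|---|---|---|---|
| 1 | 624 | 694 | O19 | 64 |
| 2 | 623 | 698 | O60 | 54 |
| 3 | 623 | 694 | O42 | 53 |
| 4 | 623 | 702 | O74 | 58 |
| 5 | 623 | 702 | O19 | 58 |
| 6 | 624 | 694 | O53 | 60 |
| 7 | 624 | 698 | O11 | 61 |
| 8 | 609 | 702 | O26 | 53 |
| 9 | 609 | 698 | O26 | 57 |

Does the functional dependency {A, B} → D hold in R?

(A=624, B=694): rows 1, 6 → D takes values {64, 60} — violation
(A=623, B=698): row 2 → D = 54 ✓
(A=623, B=694): row 3 → D = 53 ✓
(A=623, B=702): rows 4, 5 → D = 58, 58 ✓
(A=624, B=698): row 7 → D = 61 ✓
(A=609, B=702): row 8 → D = 53 ✓
(A=609, B=698): row 9 → D = 57 ✓
Two rows agree on {A, B} but differ on D, so {A, B} → D does not hold.

No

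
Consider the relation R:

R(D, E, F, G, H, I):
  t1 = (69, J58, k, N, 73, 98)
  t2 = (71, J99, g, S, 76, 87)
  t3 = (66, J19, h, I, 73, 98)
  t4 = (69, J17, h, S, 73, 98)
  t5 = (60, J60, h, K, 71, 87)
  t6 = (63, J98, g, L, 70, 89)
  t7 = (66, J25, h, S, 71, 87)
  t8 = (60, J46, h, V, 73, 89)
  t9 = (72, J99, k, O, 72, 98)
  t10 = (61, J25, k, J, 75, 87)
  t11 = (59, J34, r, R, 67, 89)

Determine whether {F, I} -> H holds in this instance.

(F=k, I=98): rows 1, 9 → H takes values {73, 72} — violation
(F=g, I=87): row 2 → H = 76 ✓
(F=h, I=98): rows 3, 4 → H = 73, 73 ✓
(F=h, I=87): rows 5, 7 → H = 71, 71 ✓
(F=g, I=89): row 6 → H = 70 ✓
(F=h, I=89): row 8 → H = 73 ✓
(F=k, I=87): row 10 → H = 75 ✓
(F=r, I=89): row 11 → H = 67 ✓
Two rows agree on {F, I} but differ on H, so {F, I} -> H does not hold.

No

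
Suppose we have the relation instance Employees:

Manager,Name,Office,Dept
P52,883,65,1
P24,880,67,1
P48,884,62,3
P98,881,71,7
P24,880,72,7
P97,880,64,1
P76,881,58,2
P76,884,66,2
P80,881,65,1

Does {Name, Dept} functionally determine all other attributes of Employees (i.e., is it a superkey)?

No

Two distinct rows share (Name=880, Dept=1), so {Name, Dept} does not determine every attribute — not a superkey.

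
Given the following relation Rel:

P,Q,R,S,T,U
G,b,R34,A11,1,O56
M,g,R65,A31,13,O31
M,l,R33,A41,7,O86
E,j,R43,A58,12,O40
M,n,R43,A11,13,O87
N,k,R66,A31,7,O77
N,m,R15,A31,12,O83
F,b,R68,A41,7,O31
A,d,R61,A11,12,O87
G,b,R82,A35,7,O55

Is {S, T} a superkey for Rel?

Two distinct rows share (S=A41, T=7), so {S, T} does not determine every attribute — not a superkey.

No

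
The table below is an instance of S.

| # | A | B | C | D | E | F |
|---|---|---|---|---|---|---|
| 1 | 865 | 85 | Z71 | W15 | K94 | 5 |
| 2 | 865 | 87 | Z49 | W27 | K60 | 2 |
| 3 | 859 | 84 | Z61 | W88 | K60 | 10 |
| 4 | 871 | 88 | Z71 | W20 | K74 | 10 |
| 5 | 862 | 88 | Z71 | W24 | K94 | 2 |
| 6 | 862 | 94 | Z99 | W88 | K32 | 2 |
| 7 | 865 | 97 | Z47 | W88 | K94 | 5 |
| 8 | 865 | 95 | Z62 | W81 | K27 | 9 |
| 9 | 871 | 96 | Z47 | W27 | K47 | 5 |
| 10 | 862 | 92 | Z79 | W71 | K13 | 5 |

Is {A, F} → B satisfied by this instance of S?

No

(A=865, F=5): rows 1, 7 → B takes values {85, 97} — violation
(A=865, F=2): row 2 → B = 87 ✓
(A=859, F=10): row 3 → B = 84 ✓
(A=871, F=10): row 4 → B = 88 ✓
(A=862, F=2): rows 5, 6 → B takes values {88, 94} — violation
(A=865, F=9): row 8 → B = 95 ✓
(A=871, F=5): row 9 → B = 96 ✓
(A=862, F=5): row 10 → B = 92 ✓
Two rows agree on {A, F} but differ on B, so {A, F} → B does not hold.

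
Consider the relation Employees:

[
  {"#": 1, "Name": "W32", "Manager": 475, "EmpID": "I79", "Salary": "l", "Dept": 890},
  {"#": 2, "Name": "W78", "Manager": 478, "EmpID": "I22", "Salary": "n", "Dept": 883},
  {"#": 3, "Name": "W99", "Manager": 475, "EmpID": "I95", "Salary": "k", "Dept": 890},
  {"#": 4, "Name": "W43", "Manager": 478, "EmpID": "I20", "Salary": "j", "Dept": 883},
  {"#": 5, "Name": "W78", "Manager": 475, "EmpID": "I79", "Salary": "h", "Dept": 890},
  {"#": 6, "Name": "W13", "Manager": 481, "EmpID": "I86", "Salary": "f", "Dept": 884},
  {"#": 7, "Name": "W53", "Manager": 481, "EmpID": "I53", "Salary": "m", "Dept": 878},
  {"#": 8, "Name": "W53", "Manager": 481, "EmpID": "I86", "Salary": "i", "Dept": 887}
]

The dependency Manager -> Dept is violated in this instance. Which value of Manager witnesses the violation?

481

Manager=475: rows 1, 3, 5 → Dept = 890, 890, 890 ✓
Manager=478: rows 2, 4 → Dept = 883, 883 ✓
Manager=481: rows 6, 7, 8 → Dept takes values {884, 878, 887} — violation
The only Manager value with inconsistent Dept is Manager=481.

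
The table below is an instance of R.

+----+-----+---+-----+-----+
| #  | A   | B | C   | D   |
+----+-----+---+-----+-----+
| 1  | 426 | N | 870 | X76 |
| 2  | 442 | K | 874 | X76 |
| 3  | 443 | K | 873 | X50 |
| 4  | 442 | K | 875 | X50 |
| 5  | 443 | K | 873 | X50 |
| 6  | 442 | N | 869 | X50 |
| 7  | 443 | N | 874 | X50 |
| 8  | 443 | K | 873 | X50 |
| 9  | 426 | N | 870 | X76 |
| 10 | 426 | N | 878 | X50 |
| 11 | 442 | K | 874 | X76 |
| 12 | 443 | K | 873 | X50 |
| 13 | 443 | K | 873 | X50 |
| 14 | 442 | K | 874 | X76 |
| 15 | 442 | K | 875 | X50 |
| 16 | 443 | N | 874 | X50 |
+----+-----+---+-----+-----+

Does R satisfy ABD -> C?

(A=426, B=N, D=X76): rows 1, 9 → C = 870, 870 ✓
(A=442, B=K, D=X76): rows 2, 11, 14 → C = 874, 874, 874 ✓
(A=443, B=K, D=X50): rows 3, 5, 8, 12, 13 → C = 873, 873, 873, 873, 873 ✓
(A=442, B=K, D=X50): rows 4, 15 → C = 875, 875 ✓
(A=442, B=N, D=X50): row 6 → C = 869 ✓
(A=443, B=N, D=X50): rows 7, 16 → C = 874, 874 ✓
(A=426, B=N, D=X50): row 10 → C = 878 ✓
Every ABD value is associated with a single C value, so ABD -> C holds.

Yes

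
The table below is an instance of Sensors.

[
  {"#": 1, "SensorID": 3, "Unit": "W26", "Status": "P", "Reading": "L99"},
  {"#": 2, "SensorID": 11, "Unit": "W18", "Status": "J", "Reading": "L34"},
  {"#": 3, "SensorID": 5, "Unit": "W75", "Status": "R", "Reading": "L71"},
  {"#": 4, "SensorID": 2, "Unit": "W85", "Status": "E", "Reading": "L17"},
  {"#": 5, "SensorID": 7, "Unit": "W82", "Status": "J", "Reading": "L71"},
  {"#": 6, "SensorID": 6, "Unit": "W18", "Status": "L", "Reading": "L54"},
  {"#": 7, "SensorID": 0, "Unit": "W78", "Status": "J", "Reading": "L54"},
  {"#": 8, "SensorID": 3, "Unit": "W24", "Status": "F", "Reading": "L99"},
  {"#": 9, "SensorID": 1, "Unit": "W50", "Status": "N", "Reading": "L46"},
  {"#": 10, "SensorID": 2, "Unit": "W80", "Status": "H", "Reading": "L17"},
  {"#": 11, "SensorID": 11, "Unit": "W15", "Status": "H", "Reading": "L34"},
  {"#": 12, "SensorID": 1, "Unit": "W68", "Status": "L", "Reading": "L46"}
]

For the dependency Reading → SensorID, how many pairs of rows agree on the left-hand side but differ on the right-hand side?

Reading=L99: all 2 rows agree on SensorID — 0 pairs.
Reading=L34: all 2 rows agree on SensorID — 0 pairs.
Reading=L71: violating pairs (3,5) — 1 pair.
Reading=L17: all 2 rows agree on SensorID — 0 pairs.
Reading=L54: violating pairs (6,7) — 1 pair.
Reading=L46: all 2 rows agree on SensorID — 0 pairs.

2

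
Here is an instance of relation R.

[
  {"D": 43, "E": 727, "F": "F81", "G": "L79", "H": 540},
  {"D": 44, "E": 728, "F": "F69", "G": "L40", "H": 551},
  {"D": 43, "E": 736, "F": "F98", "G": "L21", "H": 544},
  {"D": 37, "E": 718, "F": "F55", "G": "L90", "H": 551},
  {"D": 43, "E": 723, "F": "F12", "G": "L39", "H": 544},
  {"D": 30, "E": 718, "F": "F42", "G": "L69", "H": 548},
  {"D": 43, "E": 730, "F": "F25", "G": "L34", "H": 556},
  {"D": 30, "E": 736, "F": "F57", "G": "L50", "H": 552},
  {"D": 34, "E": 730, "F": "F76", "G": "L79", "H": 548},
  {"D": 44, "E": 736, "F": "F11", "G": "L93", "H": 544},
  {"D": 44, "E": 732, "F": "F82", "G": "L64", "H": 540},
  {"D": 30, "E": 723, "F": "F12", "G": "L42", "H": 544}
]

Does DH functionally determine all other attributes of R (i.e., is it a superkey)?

Two distinct rows share (D=43, H=544), so DH does not determine every attribute — not a superkey.

No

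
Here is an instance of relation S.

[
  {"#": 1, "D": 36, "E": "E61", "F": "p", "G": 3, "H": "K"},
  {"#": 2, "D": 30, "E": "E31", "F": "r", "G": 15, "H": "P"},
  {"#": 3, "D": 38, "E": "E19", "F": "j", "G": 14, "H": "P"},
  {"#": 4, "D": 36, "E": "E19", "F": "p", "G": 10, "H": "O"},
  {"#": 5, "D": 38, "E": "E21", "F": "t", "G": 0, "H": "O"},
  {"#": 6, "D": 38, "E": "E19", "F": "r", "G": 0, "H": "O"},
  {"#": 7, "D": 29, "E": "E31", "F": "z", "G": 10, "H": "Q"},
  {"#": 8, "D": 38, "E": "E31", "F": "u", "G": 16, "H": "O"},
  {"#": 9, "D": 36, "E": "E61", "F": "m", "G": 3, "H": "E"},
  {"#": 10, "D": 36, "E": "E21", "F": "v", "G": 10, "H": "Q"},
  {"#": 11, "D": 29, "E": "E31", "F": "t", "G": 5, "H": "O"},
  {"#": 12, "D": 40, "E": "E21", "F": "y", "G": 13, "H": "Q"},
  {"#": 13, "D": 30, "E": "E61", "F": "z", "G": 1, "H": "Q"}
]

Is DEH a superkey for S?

All 13 rows have distinct DEH values, so DEH → (all attributes) holds and DEH is a superkey.

Yes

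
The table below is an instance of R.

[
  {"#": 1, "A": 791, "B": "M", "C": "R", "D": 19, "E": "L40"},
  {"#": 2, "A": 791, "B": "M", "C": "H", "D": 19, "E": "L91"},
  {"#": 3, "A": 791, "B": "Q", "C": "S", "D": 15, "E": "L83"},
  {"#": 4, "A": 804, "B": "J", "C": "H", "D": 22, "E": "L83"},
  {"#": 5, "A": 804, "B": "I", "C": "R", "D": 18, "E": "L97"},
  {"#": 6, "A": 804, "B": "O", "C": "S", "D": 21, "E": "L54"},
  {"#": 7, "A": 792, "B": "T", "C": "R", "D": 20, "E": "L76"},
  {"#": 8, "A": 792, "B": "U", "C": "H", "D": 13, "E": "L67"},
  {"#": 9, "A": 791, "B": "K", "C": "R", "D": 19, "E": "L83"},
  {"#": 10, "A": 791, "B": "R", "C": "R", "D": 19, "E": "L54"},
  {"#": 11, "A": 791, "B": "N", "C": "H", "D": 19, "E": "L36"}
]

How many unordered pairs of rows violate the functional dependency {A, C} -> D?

0

(A=791, C=R): all 3 rows agree on D — 0 pairs.
(A=791, C=H): all 2 rows agree on D — 0 pairs.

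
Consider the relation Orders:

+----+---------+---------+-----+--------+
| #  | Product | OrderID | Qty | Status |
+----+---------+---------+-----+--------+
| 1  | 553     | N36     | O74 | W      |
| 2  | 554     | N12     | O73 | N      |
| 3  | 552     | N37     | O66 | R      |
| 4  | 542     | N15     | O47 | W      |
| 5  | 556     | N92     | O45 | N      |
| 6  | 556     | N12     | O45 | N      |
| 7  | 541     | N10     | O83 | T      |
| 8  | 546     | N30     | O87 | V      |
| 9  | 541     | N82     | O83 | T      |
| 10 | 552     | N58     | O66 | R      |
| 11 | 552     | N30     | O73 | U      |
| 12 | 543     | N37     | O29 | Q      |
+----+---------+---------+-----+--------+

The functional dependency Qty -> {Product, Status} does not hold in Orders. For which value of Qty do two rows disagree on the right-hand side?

O73

Qty=O74: row 1 → {Product,Status} = (553, W) ✓
Qty=O73: rows 2, 11 → {Product,Status} takes values {(554, N), (552, U)} — violation
Qty=O66: rows 3, 10 → {Product,Status} = (552, R), (552, R) ✓
Qty=O47: row 4 → {Product,Status} = (542, W) ✓
Qty=O45: rows 5, 6 → {Product,Status} = (556, N), (556, N) ✓
Qty=O83: rows 7, 9 → {Product,Status} = (541, T), (541, T) ✓
Qty=O87: row 8 → {Product,Status} = (546, V) ✓
Qty=O29: row 12 → {Product,Status} = (543, Q) ✓
The only Qty value with inconsistent RHS is Qty=O73.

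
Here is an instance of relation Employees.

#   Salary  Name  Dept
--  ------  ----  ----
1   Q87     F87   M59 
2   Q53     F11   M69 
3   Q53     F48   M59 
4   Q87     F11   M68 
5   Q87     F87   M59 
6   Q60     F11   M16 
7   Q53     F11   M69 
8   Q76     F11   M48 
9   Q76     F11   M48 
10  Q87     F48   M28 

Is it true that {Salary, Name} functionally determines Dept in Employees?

(Salary=Q87, Name=F87): rows 1, 5 → Dept = M59, M59 ✓
(Salary=Q53, Name=F11): rows 2, 7 → Dept = M69, M69 ✓
(Salary=Q53, Name=F48): row 3 → Dept = M59 ✓
(Salary=Q87, Name=F11): row 4 → Dept = M68 ✓
(Salary=Q60, Name=F11): row 6 → Dept = M16 ✓
(Salary=Q76, Name=F11): rows 8, 9 → Dept = M48, M48 ✓
(Salary=Q87, Name=F48): row 10 → Dept = M28 ✓
Every {Salary, Name} value is associated with a single Dept value, so {Salary, Name} → Dept holds.

Yes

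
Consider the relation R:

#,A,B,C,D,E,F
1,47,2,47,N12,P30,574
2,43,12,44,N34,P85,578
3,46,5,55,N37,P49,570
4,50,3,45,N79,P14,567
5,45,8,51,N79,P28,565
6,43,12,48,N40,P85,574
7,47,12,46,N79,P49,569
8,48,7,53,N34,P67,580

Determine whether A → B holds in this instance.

No

A=47: rows 1, 7 → B takes values {2, 12} — violation
A=43: rows 2, 6 → B = 12, 12 ✓
A=46: row 3 → B = 5 ✓
A=50: row 4 → B = 3 ✓
A=45: row 5 → B = 8 ✓
A=48: row 8 → B = 7 ✓
Two rows agree on A but differ on B, so A → B does not hold.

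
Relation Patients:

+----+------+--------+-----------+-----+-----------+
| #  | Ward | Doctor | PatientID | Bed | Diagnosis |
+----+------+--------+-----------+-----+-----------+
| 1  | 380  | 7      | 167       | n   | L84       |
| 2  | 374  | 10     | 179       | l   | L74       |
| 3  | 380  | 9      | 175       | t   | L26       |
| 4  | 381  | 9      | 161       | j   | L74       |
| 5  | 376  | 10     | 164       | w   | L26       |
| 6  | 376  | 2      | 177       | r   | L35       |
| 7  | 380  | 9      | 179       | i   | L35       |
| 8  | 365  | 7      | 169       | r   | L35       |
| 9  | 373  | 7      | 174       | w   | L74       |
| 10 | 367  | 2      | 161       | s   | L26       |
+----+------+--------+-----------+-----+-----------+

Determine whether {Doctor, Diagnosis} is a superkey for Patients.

All 10 rows have distinct {Doctor, Diagnosis} values, so {Doctor, Diagnosis} → (all attributes) holds and {Doctor, Diagnosis} is a superkey.

Yes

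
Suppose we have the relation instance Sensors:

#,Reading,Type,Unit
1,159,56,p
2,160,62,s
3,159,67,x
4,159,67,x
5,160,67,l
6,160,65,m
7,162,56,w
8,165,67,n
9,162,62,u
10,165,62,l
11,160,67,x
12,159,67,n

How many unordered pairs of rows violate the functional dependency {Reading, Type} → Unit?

(Reading=159, Type=67): violating pairs (3,12), (4,12) — 2 pairs.
(Reading=160, Type=67): violating pairs (5,11) — 1 pair.

3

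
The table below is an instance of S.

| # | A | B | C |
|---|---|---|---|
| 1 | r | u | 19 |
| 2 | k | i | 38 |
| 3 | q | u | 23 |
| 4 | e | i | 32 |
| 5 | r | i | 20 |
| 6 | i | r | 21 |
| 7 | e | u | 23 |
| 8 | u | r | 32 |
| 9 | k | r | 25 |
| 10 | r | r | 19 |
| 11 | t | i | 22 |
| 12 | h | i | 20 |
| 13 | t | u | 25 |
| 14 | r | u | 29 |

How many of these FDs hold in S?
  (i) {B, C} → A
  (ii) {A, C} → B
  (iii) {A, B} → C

0

(i) {B, C} → A: (B=u, C=23): rows 3, 7 → A takes values {q, e} — violation; (B=i, C=20): rows 5, 12 → A takes values {r, h} — violation — fails.
(ii) {A, C} → B: (A=r, C=19): rows 1, 10 → B takes values {u, r} — violation — fails.
(iii) {A, B} → C: (A=r, B=u): rows 1, 14 → C takes values {19, 29} — violation — fails.
None of the 3 dependencies hold.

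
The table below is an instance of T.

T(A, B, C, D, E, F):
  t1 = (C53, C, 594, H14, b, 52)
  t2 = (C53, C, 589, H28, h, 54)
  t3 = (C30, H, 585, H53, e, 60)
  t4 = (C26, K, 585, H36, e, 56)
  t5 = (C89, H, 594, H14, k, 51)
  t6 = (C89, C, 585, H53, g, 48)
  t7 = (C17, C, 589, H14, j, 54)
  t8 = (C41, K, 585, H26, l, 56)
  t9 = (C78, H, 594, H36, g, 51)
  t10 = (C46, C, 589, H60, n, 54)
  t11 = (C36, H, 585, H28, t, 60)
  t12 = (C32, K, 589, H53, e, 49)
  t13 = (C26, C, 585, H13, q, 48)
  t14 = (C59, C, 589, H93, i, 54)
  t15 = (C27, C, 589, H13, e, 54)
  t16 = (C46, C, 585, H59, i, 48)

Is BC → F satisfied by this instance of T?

Yes

(B=C, C=594): row 1 → F = 52 ✓
(B=C, C=589): rows 2, 7, 10, 14, 15 → F = 54, 54, 54, 54, 54 ✓
(B=H, C=585): rows 3, 11 → F = 60, 60 ✓
(B=K, C=585): rows 4, 8 → F = 56, 56 ✓
(B=H, C=594): rows 5, 9 → F = 51, 51 ✓
(B=C, C=585): rows 6, 13, 16 → F = 48, 48, 48 ✓
(B=K, C=589): row 12 → F = 49 ✓
Every BC value is associated with a single F value, so BC → F holds.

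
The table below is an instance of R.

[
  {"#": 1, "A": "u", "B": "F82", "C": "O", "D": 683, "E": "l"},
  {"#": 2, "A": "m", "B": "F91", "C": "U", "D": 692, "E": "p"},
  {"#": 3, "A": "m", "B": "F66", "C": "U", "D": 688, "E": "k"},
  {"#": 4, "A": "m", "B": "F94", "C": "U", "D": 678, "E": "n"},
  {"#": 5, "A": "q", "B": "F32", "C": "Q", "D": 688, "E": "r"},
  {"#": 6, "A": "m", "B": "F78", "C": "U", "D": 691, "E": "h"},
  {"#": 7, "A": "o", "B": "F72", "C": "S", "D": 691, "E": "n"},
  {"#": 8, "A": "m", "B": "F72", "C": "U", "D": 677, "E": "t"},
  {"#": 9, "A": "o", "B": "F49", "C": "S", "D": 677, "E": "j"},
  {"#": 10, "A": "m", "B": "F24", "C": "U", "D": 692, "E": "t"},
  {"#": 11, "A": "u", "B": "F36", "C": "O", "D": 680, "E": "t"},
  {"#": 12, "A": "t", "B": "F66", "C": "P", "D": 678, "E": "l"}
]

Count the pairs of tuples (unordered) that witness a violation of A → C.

A=u: all 2 rows agree on C — 0 pairs.
A=m: all 6 rows agree on C — 0 pairs.
A=o: all 2 rows agree on C — 0 pairs.

0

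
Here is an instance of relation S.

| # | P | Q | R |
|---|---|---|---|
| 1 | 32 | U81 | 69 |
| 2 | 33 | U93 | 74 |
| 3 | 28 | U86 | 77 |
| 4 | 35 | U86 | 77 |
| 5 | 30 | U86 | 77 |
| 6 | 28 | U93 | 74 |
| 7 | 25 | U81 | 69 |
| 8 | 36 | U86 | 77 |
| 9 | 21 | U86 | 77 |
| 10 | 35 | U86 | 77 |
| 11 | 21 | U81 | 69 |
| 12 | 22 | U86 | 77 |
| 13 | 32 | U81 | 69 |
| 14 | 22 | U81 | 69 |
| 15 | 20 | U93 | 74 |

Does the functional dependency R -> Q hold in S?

R=69: rows 1, 7, 11, 13, 14 → Q = U81, U81, U81, U81, U81 ✓
R=74: rows 2, 6, 15 → Q = U93, U93, U93 ✓
R=77: rows 3, 4, 5, 8, 9, 10, 12 → Q = U86, U86, U86, U86, U86, U86, U86 ✓
Every R value is associated with a single Q value, so R -> Q holds.

Yes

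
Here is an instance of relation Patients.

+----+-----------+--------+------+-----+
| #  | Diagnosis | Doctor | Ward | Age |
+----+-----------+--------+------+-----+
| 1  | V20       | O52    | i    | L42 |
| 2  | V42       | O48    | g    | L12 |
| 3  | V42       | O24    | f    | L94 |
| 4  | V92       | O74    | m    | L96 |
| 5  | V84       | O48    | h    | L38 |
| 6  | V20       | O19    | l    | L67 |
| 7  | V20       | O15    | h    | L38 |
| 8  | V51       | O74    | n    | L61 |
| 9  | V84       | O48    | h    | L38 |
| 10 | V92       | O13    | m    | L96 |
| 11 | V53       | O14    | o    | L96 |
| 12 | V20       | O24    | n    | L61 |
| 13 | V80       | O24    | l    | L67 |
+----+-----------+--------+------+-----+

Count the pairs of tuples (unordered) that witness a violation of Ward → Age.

0

Ward=m: all 2 rows agree on Age — 0 pairs.
Ward=h: all 3 rows agree on Age — 0 pairs.
Ward=l: all 2 rows agree on Age — 0 pairs.
Ward=n: all 2 rows agree on Age — 0 pairs.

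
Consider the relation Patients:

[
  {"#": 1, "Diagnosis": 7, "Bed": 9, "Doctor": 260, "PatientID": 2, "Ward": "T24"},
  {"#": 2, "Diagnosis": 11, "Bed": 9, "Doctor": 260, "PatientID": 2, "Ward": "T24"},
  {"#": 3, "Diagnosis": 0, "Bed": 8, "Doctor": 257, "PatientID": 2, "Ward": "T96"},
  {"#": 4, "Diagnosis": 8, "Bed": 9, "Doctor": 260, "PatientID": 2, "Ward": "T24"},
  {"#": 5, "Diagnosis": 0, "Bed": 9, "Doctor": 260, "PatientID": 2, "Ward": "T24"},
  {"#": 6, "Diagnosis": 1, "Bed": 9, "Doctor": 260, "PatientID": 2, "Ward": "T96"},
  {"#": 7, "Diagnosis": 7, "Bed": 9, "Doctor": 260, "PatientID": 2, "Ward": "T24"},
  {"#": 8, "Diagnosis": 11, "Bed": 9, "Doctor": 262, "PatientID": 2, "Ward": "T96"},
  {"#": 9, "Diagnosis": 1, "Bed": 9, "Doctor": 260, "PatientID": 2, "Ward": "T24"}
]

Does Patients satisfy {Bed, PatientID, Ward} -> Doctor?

No

(Bed=9, PatientID=2, Ward=T24): rows 1, 2, 4, 5, 7, 9 → Doctor = 260, 260, 260, 260, 260, 260 ✓
(Bed=8, PatientID=2, Ward=T96): row 3 → Doctor = 257 ✓
(Bed=9, PatientID=2, Ward=T96): rows 6, 8 → Doctor takes values {260, 262} — violation
Two rows agree on {Bed, PatientID, Ward} but differ on Doctor, so {Bed, PatientID, Ward} -> Doctor does not hold.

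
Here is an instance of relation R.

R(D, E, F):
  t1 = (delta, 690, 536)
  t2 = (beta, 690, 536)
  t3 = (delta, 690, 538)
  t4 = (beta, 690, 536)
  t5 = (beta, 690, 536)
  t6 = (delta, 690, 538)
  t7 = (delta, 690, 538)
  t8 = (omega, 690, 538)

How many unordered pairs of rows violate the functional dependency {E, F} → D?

(E=690, F=536): violating pairs (1,2), (1,4), (1,5) — 3 pairs.
(E=690, F=538): violating pairs (3,8), (6,8), (7,8) — 3 pairs.

6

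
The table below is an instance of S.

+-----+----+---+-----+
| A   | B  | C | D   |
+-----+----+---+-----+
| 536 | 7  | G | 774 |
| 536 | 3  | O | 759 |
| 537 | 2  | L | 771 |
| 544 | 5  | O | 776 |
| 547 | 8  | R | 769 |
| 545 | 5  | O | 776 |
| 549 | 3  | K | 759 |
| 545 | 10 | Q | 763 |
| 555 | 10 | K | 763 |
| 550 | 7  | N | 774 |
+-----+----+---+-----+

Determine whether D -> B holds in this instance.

Yes

D=774: 2 rows → B = 7, 7 ✓
D=759: 2 rows → B = 3, 3 ✓
D=771: 1 row → B = 2 ✓
D=776: 2 rows → B = 5, 5 ✓
D=769: 1 row → B = 8 ✓
D=763: 2 rows → B = 10, 10 ✓
Every D value is associated with a single B value, so D -> B holds.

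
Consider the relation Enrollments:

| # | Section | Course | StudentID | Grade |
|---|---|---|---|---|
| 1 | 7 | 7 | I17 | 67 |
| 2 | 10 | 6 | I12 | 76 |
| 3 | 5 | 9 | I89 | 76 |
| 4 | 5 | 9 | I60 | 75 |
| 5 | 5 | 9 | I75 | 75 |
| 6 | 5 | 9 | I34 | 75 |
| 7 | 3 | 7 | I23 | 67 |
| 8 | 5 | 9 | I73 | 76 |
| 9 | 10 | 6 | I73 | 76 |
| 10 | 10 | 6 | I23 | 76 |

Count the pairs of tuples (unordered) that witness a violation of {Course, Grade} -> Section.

(Course=7, Grade=67): violating pairs (1,7) — 1 pair.
(Course=6, Grade=76): all 3 rows agree on Section — 0 pairs.
(Course=9, Grade=76): all 2 rows agree on Section — 0 pairs.
(Course=9, Grade=75): all 3 rows agree on Section — 0 pairs.

1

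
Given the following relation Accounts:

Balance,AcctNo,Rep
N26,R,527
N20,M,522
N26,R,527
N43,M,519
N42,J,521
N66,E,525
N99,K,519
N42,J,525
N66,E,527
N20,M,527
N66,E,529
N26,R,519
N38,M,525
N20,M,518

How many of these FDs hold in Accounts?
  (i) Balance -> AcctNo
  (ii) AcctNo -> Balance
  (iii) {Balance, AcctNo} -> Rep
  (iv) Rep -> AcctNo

(i) Balance -> AcctNo: every LHS value maps to a single RHS value — holds.
(ii) AcctNo -> Balance: AcctNo=M: 5 rows → Balance takes values {N20, N43, N38} — violation — fails.
(iii) {Balance, AcctNo} -> Rep: (Balance=N26, AcctNo=R): 3 rows → Rep takes values {527, 519} — violation; (Balance=N20, AcctNo=M): 3 rows → Rep takes values {522, 527, 518} — violation; (Balance=N42, AcctNo=J): 2 rows → Rep takes values {521, 525} — violation; (Balance=N66, AcctNo=E): 3 rows → Rep takes values {525, 527, 529} — violation — fails.
(iv) Rep -> AcctNo: Rep=527: 4 rows → AcctNo takes values {R, E, M} — violation; Rep=519: 3 rows → AcctNo takes values {M, K, R} — violation; Rep=525: 3 rows → AcctNo takes values {E, J, M} — violation — fails.
1 of the 4 dependencies holds.

1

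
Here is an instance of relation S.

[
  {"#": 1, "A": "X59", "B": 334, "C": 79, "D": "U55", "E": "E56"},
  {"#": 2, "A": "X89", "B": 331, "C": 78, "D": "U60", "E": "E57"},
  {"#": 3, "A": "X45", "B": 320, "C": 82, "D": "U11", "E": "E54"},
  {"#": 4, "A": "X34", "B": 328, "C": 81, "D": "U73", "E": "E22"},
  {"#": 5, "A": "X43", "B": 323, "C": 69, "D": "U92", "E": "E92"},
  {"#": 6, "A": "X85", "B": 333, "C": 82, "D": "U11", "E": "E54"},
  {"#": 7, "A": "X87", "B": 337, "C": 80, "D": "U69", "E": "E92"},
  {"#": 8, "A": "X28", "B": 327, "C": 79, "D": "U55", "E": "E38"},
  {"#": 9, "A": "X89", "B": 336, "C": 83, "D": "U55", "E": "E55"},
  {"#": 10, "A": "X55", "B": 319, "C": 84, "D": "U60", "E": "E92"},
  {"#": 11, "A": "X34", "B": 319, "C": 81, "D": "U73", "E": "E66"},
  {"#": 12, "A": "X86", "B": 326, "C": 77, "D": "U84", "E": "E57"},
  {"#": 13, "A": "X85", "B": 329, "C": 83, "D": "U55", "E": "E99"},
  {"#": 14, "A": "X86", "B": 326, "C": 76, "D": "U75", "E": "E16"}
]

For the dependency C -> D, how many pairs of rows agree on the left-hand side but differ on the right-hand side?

0

C=79: all 2 rows agree on D — 0 pairs.
C=82: all 2 rows agree on D — 0 pairs.
C=81: all 2 rows agree on D — 0 pairs.
C=83: all 2 rows agree on D — 0 pairs.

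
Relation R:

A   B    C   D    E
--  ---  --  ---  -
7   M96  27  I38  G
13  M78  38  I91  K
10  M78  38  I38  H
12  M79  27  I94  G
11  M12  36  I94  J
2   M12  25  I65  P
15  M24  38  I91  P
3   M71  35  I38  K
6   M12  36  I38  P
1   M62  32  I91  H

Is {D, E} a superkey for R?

All 10 rows have distinct {D, E} values, so {D, E} → (all attributes) holds and {D, E} is a superkey.

Yes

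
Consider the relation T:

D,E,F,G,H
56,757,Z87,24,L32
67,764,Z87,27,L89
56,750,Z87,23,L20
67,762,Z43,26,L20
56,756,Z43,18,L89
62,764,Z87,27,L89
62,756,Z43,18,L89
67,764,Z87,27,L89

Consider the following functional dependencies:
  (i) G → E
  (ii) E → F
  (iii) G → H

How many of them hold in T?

3

(i) G → E: every LHS value maps to a single RHS value — holds.
(ii) E → F: every LHS value maps to a single RHS value — holds.
(iii) G → H: every LHS value maps to a single RHS value — holds.
3 of the 3 dependencies hold.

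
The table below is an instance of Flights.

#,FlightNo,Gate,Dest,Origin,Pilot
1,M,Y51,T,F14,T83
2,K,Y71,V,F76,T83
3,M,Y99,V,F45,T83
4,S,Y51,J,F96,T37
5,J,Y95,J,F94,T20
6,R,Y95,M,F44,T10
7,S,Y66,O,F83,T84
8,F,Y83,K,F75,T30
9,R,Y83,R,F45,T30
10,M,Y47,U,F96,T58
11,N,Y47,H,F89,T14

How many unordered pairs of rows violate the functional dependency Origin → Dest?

2

Origin=F45: violating pairs (3,9) — 1 pair.
Origin=F96: violating pairs (4,10) — 1 pair.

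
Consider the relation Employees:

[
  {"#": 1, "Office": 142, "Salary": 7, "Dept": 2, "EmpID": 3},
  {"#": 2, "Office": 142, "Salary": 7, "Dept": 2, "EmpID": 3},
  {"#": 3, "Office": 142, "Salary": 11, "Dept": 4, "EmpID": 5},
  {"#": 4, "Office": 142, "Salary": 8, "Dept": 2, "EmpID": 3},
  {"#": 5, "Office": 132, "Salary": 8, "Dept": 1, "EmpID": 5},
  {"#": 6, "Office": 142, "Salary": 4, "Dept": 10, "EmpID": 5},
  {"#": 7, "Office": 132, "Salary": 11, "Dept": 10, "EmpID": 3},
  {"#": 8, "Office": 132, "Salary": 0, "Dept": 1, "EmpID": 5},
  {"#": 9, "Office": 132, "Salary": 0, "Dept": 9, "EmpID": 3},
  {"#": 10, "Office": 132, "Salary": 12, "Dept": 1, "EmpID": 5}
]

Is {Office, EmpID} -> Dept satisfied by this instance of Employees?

No

(Office=142, EmpID=3): rows 1, 2, 4 → Dept = 2, 2, 2 ✓
(Office=142, EmpID=5): rows 3, 6 → Dept takes values {4, 10} — violation
(Office=132, EmpID=5): rows 5, 8, 10 → Dept = 1, 1, 1 ✓
(Office=132, EmpID=3): rows 7, 9 → Dept takes values {10, 9} — violation
Two rows agree on {Office, EmpID} but differ on Dept, so {Office, EmpID} -> Dept does not hold.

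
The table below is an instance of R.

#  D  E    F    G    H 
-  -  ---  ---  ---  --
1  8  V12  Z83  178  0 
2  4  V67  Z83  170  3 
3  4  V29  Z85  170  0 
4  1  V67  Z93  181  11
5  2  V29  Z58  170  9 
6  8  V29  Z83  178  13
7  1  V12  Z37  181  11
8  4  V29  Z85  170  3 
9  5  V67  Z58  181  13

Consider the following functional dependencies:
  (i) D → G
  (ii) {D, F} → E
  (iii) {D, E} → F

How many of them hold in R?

(i) D → G: every LHS value maps to a single RHS value — holds.
(ii) {D, F} → E: (D=8, F=Z83): rows 1, 6 → E takes values {V12, V29} — violation — fails.
(iii) {D, E} → F: every LHS value maps to a single RHS value — holds.
2 of the 3 dependencies hold.

2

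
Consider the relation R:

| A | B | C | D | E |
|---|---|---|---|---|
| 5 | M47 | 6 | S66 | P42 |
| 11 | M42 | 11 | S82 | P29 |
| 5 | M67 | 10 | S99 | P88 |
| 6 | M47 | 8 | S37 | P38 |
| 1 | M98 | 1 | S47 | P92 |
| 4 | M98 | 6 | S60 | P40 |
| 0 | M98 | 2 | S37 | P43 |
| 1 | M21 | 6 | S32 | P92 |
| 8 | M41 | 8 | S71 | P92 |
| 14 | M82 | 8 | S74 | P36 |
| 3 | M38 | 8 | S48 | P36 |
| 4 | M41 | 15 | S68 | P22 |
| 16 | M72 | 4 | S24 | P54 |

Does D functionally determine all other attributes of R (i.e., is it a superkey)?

No

Two distinct rows share D=S37, so D does not determine every attribute — not a superkey.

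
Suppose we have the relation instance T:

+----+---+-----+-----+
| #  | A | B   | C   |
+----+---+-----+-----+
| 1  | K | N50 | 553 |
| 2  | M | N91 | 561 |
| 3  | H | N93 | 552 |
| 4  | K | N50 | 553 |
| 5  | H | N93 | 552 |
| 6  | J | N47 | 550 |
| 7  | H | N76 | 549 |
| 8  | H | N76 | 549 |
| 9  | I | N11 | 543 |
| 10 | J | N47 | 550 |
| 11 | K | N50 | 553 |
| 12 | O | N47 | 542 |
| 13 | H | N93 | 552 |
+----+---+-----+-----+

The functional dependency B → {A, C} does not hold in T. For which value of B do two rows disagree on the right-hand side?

N47

B=N50: rows 1, 4, 11 → {A,C} = (K, 553), (K, 553), (K, 553) ✓
B=N91: row 2 → {A,C} = (M, 561) ✓
B=N93: rows 3, 5, 13 → {A,C} = (H, 552), (H, 552), (H, 552) ✓
B=N47: rows 6, 10, 12 → {A,C} takes values {(J, 550), (O, 542)} — violation
B=N76: rows 7, 8 → {A,C} = (H, 549), (H, 549) ✓
B=N11: row 9 → {A,C} = (I, 543) ✓
The only B value with inconsistent RHS is B=N47.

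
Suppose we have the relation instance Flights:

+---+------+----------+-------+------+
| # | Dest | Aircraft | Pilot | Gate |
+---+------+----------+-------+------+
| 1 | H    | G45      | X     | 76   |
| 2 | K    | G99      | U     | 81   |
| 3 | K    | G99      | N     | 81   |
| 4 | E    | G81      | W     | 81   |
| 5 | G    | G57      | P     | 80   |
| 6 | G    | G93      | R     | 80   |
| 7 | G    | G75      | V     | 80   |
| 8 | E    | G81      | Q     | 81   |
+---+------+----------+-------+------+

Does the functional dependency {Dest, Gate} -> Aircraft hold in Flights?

(Dest=H, Gate=76): row 1 → Aircraft = G45 ✓
(Dest=K, Gate=81): rows 2, 3 → Aircraft = G99, G99 ✓
(Dest=E, Gate=81): rows 4, 8 → Aircraft = G81, G81 ✓
(Dest=G, Gate=80): rows 5, 6, 7 → Aircraft takes values {G57, G93, G75} — violation
Two rows agree on {Dest, Gate} but differ on Aircraft, so {Dest, Gate} -> Aircraft does not hold.

No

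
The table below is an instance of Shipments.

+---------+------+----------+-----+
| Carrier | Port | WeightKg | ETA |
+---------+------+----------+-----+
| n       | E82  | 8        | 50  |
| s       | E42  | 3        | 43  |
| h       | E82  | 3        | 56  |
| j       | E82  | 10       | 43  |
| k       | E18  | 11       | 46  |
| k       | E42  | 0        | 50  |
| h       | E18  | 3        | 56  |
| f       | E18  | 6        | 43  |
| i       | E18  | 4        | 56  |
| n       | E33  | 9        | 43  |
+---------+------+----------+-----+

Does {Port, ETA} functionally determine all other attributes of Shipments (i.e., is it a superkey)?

No

Two distinct rows share (Port=E18, ETA=56), so {Port, ETA} does not determine every attribute — not a superkey.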